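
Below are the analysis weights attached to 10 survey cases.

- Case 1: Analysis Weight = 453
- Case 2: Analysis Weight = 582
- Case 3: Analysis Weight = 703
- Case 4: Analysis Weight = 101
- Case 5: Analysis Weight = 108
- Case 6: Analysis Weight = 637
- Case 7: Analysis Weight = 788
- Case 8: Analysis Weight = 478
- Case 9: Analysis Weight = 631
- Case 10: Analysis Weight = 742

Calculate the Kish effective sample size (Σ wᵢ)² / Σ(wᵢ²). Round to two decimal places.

8.36

Σ wᵢ = 453 + 582 + 703 + 101 + 108 + 637 + 788 + 478 + 631 + 742 = 5223
Σ wᵢ² = 205209 + 338724 + 494209 + 10201 + 11664 + 405769 + 620944 + 228484 + 398161 + 550564 = 3263929
n_eff = 5223² / 3263929 = 27279729 / 3263929 = 8.3579419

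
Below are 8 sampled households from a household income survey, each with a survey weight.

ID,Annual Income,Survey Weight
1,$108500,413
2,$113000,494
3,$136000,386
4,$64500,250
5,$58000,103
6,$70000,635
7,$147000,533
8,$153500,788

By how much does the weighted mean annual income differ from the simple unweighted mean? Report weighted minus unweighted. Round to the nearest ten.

Unweighted sum = 108500 + 113000 + 136000 + 64500 + 58000 + 70000 + 147000 + 153500 = 850500
Unweighted mean = 850500 / 8 = 106312.5
Weighted sum = 108500×413 + 113000×494 + 136000×386 + 64500×250 + 58000×103 + 70000×635 + 147000×533 + 153500×788
  = 418986500
Sum of weights = 413 + 494 + 386 + 250 + 103 + 635 + 533 + 788 = 3602
Weighted mean = 418986500 / 3602 = 116320.52
Difference (weighted minus unweighted) = 10008.016

10010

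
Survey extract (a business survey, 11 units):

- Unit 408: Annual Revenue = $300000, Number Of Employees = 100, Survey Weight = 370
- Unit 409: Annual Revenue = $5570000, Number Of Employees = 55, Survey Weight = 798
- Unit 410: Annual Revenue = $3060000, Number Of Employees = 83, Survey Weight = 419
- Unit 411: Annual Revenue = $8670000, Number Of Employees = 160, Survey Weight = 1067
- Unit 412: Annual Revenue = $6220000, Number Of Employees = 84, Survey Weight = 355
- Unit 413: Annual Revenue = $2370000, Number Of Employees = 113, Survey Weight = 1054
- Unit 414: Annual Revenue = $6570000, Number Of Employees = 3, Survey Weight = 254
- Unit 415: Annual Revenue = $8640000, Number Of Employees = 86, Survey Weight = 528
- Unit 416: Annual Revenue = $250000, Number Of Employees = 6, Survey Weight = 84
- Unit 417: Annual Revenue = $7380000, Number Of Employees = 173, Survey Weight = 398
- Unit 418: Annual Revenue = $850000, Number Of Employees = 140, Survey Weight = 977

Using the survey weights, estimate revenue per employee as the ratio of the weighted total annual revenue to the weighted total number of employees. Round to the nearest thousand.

Σ wᵢ·y = 29814360000
Σ wᵢ·x = 100×370 + 55×798 + 83×419 + 160×1067 + 84×355 + 113×1054 + 3×254 + 86×528 + 6×84 + 173×398 + 140×977
  = 37000 + 43890 + 34777 + 170720 + 29820 + 119102 + 762 + 45408 + 504 + 68854 + 136780 = 687617
Ratio = 29814360000 / 687617 = 43358.963

43000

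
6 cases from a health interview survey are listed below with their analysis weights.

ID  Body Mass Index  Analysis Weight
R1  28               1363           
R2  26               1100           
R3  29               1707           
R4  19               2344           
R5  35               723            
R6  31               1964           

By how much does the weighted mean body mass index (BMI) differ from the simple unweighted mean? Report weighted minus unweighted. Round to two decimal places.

Unweighted sum = 168
Unweighted mean = 168 / 6 = 28
Weighted sum = 246992
Sum of weights = 1363 + 1100 + 1707 + 2344 + 723 + 1964 = 9201
Weighted mean = 246992 / 9201 = 26.844039
Difference (weighted minus unweighted) = -1.1559613

-1.16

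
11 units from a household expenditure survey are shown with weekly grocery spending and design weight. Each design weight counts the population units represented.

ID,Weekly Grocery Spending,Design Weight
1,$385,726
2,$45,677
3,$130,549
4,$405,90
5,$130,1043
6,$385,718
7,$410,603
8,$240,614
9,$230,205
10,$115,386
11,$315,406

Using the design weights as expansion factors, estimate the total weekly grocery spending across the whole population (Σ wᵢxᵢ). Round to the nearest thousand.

1444000

Weighted total = 1443835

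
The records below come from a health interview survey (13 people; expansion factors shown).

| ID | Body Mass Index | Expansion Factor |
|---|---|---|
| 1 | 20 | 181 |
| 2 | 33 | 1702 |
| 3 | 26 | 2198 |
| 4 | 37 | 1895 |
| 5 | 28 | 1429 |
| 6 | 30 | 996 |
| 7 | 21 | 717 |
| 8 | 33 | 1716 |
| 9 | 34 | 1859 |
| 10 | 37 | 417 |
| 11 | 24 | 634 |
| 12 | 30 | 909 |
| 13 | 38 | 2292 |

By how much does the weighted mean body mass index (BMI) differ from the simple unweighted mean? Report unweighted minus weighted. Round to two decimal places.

Unweighted sum = 391
Unweighted mean = 391 / 13 = 30.076923
Weighted sum = 536843
Sum of weights = 16945
Weighted mean = 536843 / 16945 = 31.681499
Difference (unweighted minus weighted) = -1.6045759

-1.60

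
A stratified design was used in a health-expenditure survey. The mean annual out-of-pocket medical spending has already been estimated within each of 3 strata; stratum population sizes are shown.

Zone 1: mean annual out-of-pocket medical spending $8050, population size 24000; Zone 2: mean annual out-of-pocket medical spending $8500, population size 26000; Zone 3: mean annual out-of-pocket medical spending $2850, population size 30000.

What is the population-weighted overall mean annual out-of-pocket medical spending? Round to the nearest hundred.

Σ Nₕ·x̄ₕ = 8050×24000 + 8500×26000 + 2850×30000
  = 193200000 + 221000000 + 85500000 = 499700000
Σ Nₕ = 24000 + 26000 + 30000 = 80000
Overall mean = 499700000 / 80000 = 6246.25

6200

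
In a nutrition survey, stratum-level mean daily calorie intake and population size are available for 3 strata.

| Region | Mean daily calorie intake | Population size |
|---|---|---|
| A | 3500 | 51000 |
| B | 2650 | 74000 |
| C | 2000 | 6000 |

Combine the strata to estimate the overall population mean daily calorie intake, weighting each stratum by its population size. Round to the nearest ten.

2950

Σ Nₕ·x̄ₕ = 386600000
Σ Nₕ = 51000 + 74000 + 6000 = 131000
Overall mean = 386600000 / 131000 = 2951.145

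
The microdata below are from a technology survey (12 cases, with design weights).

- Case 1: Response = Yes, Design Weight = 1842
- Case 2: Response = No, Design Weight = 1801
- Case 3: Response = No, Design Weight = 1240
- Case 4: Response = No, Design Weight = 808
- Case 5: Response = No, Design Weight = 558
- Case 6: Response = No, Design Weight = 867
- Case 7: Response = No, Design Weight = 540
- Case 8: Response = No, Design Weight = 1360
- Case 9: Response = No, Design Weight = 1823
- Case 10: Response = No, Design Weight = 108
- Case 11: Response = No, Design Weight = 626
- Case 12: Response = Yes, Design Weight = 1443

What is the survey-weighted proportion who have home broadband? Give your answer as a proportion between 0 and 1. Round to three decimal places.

0.252

Sum of weights for 'Yes' = 1842 + 1443 = 3285
Total weight = 1842 + 1801 + 1240 + 808 + 558 + 867 + 540 + 1360 + 1823 + 108 + 626 + 1443 = 13016
Weighted proportion = 3285 / 13016 = 0.25238168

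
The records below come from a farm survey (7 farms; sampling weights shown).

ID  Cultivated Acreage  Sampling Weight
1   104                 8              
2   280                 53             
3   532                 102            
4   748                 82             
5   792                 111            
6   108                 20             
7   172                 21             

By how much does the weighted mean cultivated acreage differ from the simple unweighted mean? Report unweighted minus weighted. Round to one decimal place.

Unweighted sum = 104 + 280 + 532 + 748 + 792 + 108 + 172 = 2736
Unweighted mean = 2736 / 7 = 390.85714
Weighted sum = 104×8 + 280×53 + 532×102 + 748×82 + 792×111 + 108×20 + 172×21
  = 832 + 14840 + 54264 + 61336 + 87912 + 2160 + 3612 = 224956
Sum of weights = 397
Weighted mean = 224956 / 397 = 566.6398
Difference (unweighted minus weighted) = -175.78266

-175.8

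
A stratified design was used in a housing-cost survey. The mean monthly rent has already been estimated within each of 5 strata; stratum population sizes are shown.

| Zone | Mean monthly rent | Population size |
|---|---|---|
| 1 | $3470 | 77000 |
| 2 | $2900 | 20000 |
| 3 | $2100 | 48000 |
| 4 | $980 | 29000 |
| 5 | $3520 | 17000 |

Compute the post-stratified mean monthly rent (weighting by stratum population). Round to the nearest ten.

Σ Nₕ·x̄ₕ = 3470×77000 + 2900×20000 + 2100×48000 + 980×29000 + 3520×17000
  = 267190000 + 58000000 + 100800000 + 28420000 + 59840000 = 514250000
Σ Nₕ = 191000
Overall mean = 514250000 / 191000 = 2692.4084

2690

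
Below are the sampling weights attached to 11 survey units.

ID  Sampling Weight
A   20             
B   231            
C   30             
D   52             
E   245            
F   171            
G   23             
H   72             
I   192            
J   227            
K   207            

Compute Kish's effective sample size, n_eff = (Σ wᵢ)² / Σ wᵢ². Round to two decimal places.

Σ wᵢ = 20 + 231 + 30 + 52 + 245 + 171 + 23 + 72 + 192 + 227 + 207 = 1470
Σ wᵢ² = 283586
n_eff = 1470² / 283586 = 2160900 / 283586 = 7.6199107

7.62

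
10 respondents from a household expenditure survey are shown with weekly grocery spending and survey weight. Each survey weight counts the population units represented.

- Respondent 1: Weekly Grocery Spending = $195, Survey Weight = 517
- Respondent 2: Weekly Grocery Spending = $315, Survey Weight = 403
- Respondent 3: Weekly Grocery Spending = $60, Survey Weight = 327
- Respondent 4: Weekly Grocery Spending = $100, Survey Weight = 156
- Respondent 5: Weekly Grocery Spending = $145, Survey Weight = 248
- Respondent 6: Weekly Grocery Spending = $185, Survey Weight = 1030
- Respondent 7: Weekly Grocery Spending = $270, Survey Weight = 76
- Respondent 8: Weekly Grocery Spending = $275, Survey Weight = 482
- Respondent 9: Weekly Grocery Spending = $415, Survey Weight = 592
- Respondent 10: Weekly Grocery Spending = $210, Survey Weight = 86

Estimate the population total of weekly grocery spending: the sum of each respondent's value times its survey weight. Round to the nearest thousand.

906000

Weighted total = 195×517 + 315×403 + 60×327 + 100×156 + 145×248 + 185×1030 + 270×76 + 275×482 + 415×592 + 210×86
  = 906300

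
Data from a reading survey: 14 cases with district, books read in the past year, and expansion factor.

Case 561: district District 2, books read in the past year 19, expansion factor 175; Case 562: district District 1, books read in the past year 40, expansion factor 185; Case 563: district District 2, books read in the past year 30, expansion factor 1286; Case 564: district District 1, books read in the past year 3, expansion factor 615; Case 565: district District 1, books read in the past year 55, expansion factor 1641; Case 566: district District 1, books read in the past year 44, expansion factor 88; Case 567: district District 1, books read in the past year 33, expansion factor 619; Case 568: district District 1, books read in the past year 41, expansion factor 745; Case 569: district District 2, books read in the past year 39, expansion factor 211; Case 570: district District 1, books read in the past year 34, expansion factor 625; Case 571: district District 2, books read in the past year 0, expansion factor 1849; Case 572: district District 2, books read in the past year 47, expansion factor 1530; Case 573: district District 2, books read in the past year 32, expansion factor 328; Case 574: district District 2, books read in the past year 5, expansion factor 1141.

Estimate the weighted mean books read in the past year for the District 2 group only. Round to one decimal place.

21.2

District 2 rows: 561, 563, 569, 571, 572, 573, 574
Weighted sum = 19×175 + 30×1286 + 39×211 + 0×1849 + 47×1530 + 32×328 + 5×1141
  = 3325 + 38580 + 8229 + 0 + 71910 + 10496 + 5705 = 138245
Sum of weights = 175 + 1286 + 211 + 1849 + 1530 + 328 + 1141 = 6520
Weighted mean = 138245 / 6520 = 21.203221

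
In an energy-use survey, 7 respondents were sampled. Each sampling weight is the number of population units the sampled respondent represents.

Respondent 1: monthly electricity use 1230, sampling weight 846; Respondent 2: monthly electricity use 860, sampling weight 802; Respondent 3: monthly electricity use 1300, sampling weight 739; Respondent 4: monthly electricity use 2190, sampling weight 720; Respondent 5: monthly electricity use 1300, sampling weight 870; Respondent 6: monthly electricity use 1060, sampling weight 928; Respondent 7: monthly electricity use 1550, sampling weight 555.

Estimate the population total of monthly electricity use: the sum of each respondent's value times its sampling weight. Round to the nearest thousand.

7243000

Weighted total = 1230×846 + 860×802 + 1300×739 + 2190×720 + 1300×870 + 1060×928 + 1550×555
  = 1040580 + 689720 + 960700 + 1576800 + 1131000 + 983680 + 860250 = 7242730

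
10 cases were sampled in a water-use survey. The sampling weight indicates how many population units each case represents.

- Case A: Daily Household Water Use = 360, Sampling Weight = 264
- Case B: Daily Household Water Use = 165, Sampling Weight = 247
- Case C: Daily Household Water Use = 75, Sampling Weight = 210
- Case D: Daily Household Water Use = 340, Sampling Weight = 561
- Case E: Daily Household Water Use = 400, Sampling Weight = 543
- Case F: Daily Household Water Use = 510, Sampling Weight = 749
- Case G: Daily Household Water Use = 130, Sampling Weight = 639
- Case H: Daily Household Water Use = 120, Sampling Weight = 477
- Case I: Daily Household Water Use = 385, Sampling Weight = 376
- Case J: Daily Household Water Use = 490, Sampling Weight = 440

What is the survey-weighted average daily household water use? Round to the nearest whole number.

320

Weighted sum = 360×264 + 165×247 + 75×210 + 340×561 + 400×543 + 510×749 + 130×639 + 120×477 + 385×376 + 490×440
  = 1442145
Sum of weights = 4506
Weighted mean = 1442145 / 4506 = 320.04993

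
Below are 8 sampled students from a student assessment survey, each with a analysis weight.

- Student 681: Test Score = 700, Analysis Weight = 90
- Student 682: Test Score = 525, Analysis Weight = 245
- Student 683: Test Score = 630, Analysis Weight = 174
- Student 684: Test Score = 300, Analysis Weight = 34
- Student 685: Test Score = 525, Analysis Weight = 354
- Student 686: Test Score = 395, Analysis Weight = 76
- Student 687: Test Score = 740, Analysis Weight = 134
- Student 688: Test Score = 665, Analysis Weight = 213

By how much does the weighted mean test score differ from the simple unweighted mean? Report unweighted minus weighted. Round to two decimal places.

Unweighted sum = 700 + 525 + 630 + 300 + 525 + 395 + 740 + 665 = 4480
Unweighted mean = 4480 / 8 = 560
Weighted sum = 700×90 + 525×245 + 630×174 + 300×34 + 525×354 + 395×76 + 740×134 + 665×213
  = 63000 + 128625 + 109620 + 10200 + 185850 + 30020 + 99160 + 141645 = 768120
Sum of weights = 90 + 245 + 174 + 34 + 354 + 76 + 134 + 213 = 1320
Weighted mean = 768120 / 1320 = 581.90909
Difference (unweighted minus weighted) = -21.909091

-21.91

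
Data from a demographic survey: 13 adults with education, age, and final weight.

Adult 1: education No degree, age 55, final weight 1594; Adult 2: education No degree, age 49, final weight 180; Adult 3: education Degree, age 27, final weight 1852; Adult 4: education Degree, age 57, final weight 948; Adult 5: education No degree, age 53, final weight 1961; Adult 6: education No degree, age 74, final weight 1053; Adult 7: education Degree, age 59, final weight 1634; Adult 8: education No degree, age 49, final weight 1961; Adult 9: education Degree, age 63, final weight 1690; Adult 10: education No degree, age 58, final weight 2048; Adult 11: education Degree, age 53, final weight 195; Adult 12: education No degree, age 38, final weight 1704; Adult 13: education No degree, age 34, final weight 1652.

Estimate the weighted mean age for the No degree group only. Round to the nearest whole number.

No degree rows: 1, 2, 5, 6, 8, 10, 12, 13
Weighted sum = 55×1594 + 49×180 + 53×1961 + 74×1053 + 49×1961 + 58×2048 + 38×1704 + 34×1652
  = 87670 + 8820 + 103933 + 77922 + 96089 + 118784 + 64752 + 56168 = 614138
Sum of weights = 1594 + 180 + 1961 + 1053 + 1961 + 2048 + 1704 + 1652 = 12153
Weighted mean = 614138 / 12153 = 50.53386

51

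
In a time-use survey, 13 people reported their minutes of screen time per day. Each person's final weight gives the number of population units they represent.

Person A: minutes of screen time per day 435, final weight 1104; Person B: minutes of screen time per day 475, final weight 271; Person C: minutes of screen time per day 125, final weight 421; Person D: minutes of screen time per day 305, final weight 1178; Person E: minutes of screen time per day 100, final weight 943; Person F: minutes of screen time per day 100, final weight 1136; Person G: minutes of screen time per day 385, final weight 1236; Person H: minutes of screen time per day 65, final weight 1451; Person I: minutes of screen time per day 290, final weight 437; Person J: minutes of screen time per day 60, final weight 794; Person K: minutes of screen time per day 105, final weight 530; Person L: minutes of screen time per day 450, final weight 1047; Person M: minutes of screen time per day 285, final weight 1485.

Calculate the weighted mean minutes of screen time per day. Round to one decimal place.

Weighted sum = 2923350
Sum of weights = 12033
Weighted mean = 2923350 / 12033 = 242.9444

242.9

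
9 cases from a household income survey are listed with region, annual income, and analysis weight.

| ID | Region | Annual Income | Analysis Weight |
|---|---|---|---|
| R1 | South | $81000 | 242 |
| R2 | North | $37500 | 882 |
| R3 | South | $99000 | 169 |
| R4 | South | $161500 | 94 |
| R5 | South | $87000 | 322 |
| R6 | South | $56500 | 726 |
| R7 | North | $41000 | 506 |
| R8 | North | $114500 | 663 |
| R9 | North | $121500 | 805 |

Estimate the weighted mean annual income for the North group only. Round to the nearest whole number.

79672

North rows: R2, R7, R8, R9
Weighted sum = 37500×882 + 41000×506 + 114500×663 + 121500×805
  = 227542000
Sum of weights = 882 + 506 + 663 + 805 = 2856
Weighted mean = 227542000 / 2856 = 79671.569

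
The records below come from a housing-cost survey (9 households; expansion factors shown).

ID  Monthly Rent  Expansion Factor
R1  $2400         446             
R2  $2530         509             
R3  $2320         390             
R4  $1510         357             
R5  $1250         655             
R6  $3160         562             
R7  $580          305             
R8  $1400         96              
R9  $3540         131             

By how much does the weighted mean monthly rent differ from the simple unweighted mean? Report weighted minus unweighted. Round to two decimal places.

1.50

Unweighted sum = 18690
Unweighted mean = 18690 / 9 = 2076.6667
Weighted sum = 2400×446 + 2530×509 + 2320×390 + 1510×357 + 1250×655 + 3160×562 + 580×305 + 1400×96 + 3540×131
  = 7171750
Sum of weights = 446 + 509 + 390 + 357 + 655 + 562 + 305 + 96 + 131 = 3451
Weighted mean = 7171750 / 3451 = 2078.1657
Difference (weighted minus unweighted) = 1.4990824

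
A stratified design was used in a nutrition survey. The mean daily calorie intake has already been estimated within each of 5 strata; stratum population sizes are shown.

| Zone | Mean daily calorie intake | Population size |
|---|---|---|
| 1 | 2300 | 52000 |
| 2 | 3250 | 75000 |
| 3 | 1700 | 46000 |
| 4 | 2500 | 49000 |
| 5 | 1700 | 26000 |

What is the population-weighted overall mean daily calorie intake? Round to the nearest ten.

2450

Σ Nₕ·x̄ₕ = 2300×52000 + 3250×75000 + 1700×46000 + 2500×49000 + 1700×26000
  = 608250000
Σ Nₕ = 52000 + 75000 + 46000 + 49000 + 26000 = 248000
Overall mean = 608250000 / 248000 = 2452.621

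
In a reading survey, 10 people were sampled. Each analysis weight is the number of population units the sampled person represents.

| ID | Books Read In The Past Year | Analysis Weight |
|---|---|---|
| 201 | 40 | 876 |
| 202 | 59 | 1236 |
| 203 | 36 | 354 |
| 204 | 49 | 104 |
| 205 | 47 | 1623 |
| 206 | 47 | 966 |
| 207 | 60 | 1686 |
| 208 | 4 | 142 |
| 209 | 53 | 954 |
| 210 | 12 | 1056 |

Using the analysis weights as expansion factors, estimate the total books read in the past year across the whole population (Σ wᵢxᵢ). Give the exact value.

412449

Weighted total = 412449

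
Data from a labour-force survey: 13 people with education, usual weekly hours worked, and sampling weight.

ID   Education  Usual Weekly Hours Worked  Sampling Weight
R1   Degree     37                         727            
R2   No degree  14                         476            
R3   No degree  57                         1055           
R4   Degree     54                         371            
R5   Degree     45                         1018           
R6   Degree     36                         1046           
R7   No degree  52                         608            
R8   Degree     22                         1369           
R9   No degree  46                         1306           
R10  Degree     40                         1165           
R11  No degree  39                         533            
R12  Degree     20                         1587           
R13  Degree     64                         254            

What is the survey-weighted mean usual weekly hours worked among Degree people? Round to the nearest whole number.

Degree rows: R1, R4, R5, R6, R8, R10, R12, R13
Weighted sum = 255113
Sum of weights = 727 + 371 + 1018 + 1046 + 1369 + 1165 + 1587 + 254 = 7537
Weighted mean = 255113 / 7537 = 33.848083

34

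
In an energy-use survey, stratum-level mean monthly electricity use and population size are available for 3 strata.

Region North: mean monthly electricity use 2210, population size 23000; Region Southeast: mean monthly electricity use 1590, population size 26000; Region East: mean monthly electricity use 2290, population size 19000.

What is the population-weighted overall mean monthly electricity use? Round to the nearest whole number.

1995

Σ Nₕ·x̄ₕ = 2210×23000 + 1590×26000 + 2290×19000
  = 135680000
Σ Nₕ = 23000 + 26000 + 19000 = 68000
Overall mean = 135680000 / 68000 = 1995.2941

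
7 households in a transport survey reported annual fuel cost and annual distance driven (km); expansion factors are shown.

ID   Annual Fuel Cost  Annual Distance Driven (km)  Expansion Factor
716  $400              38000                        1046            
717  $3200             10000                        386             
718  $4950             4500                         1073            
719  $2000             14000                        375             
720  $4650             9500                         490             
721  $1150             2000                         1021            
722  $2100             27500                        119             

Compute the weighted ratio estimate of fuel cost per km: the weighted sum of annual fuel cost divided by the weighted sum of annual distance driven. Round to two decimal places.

0.18

Σ wᵢ·y = 400×1046 + 3200×386 + 4950×1073 + 2000×375 + 4650×490 + 1150×1021 + 2100×119
  = 11417500
Σ wᵢ·x = 38000×1046 + 10000×386 + 4500×1073 + 14000×375 + 9500×490 + 2000×1021 + 27500×119
  = 39748000 + 3860000 + 4828500 + 5250000 + 4655000 + 2042000 + 3272500 = 63656000
Ratio = 11417500 / 63656000 = 0.17936251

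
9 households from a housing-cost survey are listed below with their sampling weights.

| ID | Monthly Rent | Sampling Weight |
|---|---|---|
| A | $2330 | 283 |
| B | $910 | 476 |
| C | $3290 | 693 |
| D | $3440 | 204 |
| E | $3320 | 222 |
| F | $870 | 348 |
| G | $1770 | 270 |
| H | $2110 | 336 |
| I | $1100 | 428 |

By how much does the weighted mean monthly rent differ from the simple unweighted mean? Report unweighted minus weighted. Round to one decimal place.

49.4

Unweighted sum = 2330 + 910 + 3290 + 3440 + 3320 + 870 + 1770 + 2110 + 1100 = 19140
Unweighted mean = 19140 / 9 = 2126.6667
Weighted sum = 6771740
Sum of weights = 3260
Weighted mean = 6771740 / 3260 = 2077.2209
Difference (unweighted minus weighted) = 49.445808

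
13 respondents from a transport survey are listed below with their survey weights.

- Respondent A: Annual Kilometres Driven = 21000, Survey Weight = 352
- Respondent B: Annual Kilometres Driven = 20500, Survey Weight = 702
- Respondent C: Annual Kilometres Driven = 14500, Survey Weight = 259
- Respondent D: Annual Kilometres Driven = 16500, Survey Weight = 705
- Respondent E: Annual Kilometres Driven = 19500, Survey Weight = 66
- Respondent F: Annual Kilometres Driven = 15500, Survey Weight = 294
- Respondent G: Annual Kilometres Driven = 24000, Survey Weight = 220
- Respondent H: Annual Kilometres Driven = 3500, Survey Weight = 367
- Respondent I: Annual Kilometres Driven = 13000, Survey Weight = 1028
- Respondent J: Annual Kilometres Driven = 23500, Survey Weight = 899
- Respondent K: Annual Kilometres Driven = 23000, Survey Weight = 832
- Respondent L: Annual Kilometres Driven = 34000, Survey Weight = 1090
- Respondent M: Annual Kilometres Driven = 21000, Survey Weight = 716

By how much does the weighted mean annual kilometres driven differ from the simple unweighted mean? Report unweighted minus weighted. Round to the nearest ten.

Unweighted sum = 249500
Unweighted mean = 249500 / 13 = 19192.308
Weighted sum = 155302000
Sum of weights = 7530
Weighted mean = 155302000 / 7530 = 20624.436
Difference (unweighted minus weighted) = -1432.1279

-1430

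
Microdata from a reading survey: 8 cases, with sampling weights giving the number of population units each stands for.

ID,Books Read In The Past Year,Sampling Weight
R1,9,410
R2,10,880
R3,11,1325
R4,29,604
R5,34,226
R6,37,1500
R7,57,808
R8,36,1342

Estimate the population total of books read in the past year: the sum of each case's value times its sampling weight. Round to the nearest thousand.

Weighted total = 9×410 + 10×880 + 11×1325 + 29×604 + 34×226 + 37×1500 + 57×808 + 36×1342
  = 3690 + 8800 + 14575 + 17516 + 7684 + 55500 + 46056 + 48312 = 202133

202000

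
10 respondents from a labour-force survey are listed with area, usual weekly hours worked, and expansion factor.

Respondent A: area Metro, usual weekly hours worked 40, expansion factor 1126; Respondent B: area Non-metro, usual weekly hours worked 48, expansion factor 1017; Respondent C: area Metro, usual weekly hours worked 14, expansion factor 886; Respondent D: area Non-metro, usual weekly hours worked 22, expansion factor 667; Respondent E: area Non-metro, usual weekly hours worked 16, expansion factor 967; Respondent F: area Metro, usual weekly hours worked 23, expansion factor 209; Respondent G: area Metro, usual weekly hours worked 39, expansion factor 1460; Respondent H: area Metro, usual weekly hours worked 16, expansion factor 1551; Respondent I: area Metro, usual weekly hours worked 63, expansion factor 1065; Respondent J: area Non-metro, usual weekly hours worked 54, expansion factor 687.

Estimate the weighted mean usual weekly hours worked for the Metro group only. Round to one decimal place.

33.5

Metro rows: A, C, F, G, H, I
Weighted sum = 40×1126 + 14×886 + 23×209 + 39×1460 + 16×1551 + 63×1065
  = 211102
Sum of weights = 1126 + 886 + 209 + 1460 + 1551 + 1065 = 6297
Weighted mean = 211102 / 6297 = 33.524218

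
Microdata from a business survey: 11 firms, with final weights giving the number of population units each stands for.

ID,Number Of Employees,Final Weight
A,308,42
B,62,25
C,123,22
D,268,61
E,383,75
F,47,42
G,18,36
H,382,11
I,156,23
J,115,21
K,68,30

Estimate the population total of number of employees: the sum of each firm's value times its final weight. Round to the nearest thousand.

Weighted total = 308×42 + 62×25 + 123×22 + 268×61 + 383×75 + 47×42 + 18×36 + 382×11 + 156×23 + 115×21 + 68×30
  = 12936 + 1550 + 2706 + 16348 + 28725 + 1974 + 648 + 4202 + 3588 + 2415 + 2040 = 77132

77000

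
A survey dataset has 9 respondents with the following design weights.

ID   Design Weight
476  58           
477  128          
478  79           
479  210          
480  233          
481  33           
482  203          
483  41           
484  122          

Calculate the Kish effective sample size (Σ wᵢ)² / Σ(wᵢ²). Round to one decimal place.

Σ wᵢ = 58 + 128 + 79 + 210 + 233 + 33 + 203 + 41 + 122 = 1107
Σ wᵢ² = 3364 + 16384 + 6241 + 44100 + 54289 + 1089 + 41209 + 1681 + 14884 = 183241
n_eff = 1107² / 183241 = 1225449 / 183241 = 6.6876354

6.7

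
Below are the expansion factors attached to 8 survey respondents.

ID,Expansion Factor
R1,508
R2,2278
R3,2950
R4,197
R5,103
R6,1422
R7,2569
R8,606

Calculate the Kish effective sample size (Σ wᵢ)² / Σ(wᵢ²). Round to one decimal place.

4.9

Σ wᵢ = 508 + 2278 + 2950 + 197 + 103 + 1422 + 2569 + 606 = 10633
Σ wᵢ² = 258064 + 5189284 + 8702500 + 38809 + 10609 + 2022084 + 6599761 + 367236 = 23188347
n_eff = 10633² / 23188347 = 113060689 / 23188347 = 4.8757546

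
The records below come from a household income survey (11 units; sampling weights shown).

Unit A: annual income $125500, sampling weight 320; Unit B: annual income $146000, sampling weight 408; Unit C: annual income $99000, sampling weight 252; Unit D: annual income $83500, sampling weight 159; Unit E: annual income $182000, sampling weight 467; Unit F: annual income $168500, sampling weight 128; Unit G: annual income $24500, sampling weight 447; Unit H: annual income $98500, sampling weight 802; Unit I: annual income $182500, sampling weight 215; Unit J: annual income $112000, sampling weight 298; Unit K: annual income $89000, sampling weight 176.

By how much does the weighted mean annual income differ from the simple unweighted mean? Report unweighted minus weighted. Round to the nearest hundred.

4100

Unweighted sum = 1311000
Unweighted mean = 1311000 / 11 = 119181.82
Weighted sum = 125500×320 + 146000×408 + 99000×252 + 83500×159 + 182000×467 + 168500×128 + 24500×447 + 98500×802 + 182500×215 + 112000×298 + 89000×176
  = 40160000 + 59568000 + 24948000 + 13276500 + 84994000 + 21568000 + 10951500 + 78997000 + 39237500 + 33376000 + 15664000 = 422740500
Sum of weights = 3672
Weighted mean = 422740500 / 3672 = 115125.41
Difference (unweighted minus weighted) = 4056.4097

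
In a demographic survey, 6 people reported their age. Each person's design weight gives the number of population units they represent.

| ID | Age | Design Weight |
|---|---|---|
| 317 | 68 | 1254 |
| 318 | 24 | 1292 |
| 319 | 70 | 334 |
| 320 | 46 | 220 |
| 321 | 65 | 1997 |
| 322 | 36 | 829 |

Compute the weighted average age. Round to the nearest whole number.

Weighted sum = 68×1254 + 24×1292 + 70×334 + 46×220 + 65×1997 + 36×829
  = 85272 + 31008 + 23380 + 10120 + 129805 + 29844 = 309429
Sum of weights = 1254 + 1292 + 334 + 220 + 1997 + 829 = 5926
Weighted mean = 309429 / 5926 = 52.215491

52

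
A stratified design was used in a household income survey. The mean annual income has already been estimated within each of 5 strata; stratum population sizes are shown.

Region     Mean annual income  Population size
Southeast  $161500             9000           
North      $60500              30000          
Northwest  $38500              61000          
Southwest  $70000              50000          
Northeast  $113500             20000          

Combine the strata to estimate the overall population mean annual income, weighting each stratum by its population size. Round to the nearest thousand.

Σ Nₕ·x̄ₕ = 161500×9000 + 60500×30000 + 38500×61000 + 70000×50000 + 113500×20000
  = 1453500000 + 1815000000 + 2348500000 + 3500000000 + 2270000000 = 11387000000
Σ Nₕ = 9000 + 30000 + 61000 + 50000 + 20000 = 170000
Overall mean = 11387000000 / 170000 = 66982.353

67000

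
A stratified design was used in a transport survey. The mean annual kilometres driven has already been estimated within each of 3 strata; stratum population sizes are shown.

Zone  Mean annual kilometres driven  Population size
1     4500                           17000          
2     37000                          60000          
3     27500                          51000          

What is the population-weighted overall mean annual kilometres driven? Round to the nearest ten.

28900

Σ Nₕ·x̄ₕ = 4500×17000 + 37000×60000 + 27500×51000
  = 3699000000
Σ Nₕ = 17000 + 60000 + 51000 = 128000
Overall mean = 3699000000 / 128000 = 28898.438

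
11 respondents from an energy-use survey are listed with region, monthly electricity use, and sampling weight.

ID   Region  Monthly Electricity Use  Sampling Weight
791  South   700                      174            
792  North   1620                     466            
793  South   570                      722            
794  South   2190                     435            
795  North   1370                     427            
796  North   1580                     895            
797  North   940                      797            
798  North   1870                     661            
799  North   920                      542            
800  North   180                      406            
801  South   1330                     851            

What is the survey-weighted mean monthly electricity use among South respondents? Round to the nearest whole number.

1200

South rows: 791, 793, 794, 801
Weighted sum = 700×174 + 570×722 + 2190×435 + 1330×851
  = 2617820
Sum of weights = 2182
Weighted mean = 2617820 / 2182 = 1199.7342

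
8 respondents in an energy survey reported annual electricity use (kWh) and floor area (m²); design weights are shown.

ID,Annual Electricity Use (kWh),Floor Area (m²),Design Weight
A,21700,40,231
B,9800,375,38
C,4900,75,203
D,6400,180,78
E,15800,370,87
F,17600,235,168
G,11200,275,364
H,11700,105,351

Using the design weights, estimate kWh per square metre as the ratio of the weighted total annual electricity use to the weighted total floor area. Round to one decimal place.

Σ wᵢ·y = 21700×231 + 9800×38 + 4900×203 + 6400×78 + 15800×87 + 17600×168 + 11200×364 + 11700×351
  = 5012700 + 372400 + 994700 + 499200 + 1374600 + 2956800 + 4076800 + 4106700 = 19393900
Σ wᵢ·x = 40×231 + 375×38 + 75×203 + 180×78 + 370×87 + 235×168 + 275×364 + 105×351
  = 261380
Ratio = 19393900 / 261380 = 74.198102

74.2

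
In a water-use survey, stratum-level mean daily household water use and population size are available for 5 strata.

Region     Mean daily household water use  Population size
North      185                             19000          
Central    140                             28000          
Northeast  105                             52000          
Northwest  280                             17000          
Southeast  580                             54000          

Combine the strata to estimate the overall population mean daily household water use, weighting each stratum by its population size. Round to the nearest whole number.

288

Σ Nₕ·x̄ₕ = 185×19000 + 140×28000 + 105×52000 + 280×17000 + 580×54000
  = 3515000 + 3920000 + 5460000 + 4760000 + 31320000 = 48975000
Σ Nₕ = 19000 + 28000 + 52000 + 17000 + 54000 = 170000
Overall mean = 48975000 / 170000 = 288.08824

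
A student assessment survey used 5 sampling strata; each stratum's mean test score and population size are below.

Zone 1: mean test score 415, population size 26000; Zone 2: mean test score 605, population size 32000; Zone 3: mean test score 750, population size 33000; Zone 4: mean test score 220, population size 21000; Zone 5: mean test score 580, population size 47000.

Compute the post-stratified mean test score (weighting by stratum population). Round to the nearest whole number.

546

Σ Nₕ·x̄ₕ = 415×26000 + 605×32000 + 750×33000 + 220×21000 + 580×47000
  = 10790000 + 19360000 + 24750000 + 4620000 + 27260000 = 86780000
Σ Nₕ = 26000 + 32000 + 33000 + 21000 + 47000 = 159000
Overall mean = 86780000 / 159000 = 545.78616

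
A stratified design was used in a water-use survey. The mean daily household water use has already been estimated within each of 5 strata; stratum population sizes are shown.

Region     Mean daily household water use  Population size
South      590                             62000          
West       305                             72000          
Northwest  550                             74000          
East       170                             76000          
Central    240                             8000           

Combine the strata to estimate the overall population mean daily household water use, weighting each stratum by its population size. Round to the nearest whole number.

Σ Nₕ·x̄ₕ = 590×62000 + 305×72000 + 550×74000 + 170×76000 + 240×8000
  = 36580000 + 21960000 + 40700000 + 12920000 + 1920000 = 114080000
Σ Nₕ = 62000 + 72000 + 74000 + 76000 + 8000 = 292000
Overall mean = 114080000 / 292000 = 390.68493

391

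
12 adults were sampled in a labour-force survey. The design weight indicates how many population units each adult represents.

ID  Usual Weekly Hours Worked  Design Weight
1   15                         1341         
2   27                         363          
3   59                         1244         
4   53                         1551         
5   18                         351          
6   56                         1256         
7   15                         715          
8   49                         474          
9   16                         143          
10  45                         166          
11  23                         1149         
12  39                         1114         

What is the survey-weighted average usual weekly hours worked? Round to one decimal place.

38.1

Weighted sum = 15×1341 + 27×363 + 59×1244 + 53×1551 + 18×351 + 56×1256 + 15×715 + 49×474 + 16×143 + 45×166 + 23×1149 + 39×1114
  = 375751
Sum of weights = 1341 + 363 + 1244 + 1551 + 351 + 1256 + 715 + 474 + 143 + 166 + 1149 + 1114 = 9867
Weighted mean = 375751 / 9867 = 38.081585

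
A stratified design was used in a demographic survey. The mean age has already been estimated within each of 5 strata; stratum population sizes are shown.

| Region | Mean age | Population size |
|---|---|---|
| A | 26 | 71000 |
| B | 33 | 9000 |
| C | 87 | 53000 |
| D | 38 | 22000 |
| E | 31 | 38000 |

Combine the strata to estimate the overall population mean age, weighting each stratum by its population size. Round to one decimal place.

Σ Nₕ·x̄ₕ = 26×71000 + 33×9000 + 87×53000 + 38×22000 + 31×38000
  = 1846000 + 297000 + 4611000 + 836000 + 1178000 = 8768000
Σ Nₕ = 71000 + 9000 + 53000 + 22000 + 38000 = 193000
Overall mean = 8768000 / 193000 = 45.430052

45.4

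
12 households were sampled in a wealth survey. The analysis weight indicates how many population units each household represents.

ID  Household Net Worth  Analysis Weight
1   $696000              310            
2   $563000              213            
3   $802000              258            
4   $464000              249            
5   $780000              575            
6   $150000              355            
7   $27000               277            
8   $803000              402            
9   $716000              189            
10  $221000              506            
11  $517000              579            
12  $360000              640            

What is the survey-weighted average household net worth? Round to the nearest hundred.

Weighted sum = 696000×310 + 563000×213 + 802000×258 + 464000×249 + 780000×575 + 150000×355 + 27000×277 + 803000×402 + 716000×189 + 221000×506 + 517000×579 + 360000×640
  = 215760000 + 119919000 + 206916000 + 115536000 + 448500000 + 53250000 + 7479000 + 322806000 + 135324000 + 111826000 + 299343000 + 230400000 = 2267059000
Sum of weights = 310 + 213 + 258 + 249 + 575 + 355 + 277 + 402 + 189 + 506 + 579 + 640 = 4553
Weighted mean = 2267059000 / 4553 = 497926.42

497900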